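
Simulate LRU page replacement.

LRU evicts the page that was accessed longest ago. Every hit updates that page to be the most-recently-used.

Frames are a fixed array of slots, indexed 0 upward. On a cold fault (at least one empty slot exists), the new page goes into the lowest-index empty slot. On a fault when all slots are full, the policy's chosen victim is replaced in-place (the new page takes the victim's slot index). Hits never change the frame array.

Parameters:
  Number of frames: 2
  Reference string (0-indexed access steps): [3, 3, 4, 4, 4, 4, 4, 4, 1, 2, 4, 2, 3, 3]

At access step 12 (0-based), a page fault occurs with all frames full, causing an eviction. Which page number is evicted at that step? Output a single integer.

Step 0: ref 3 -> FAULT, frames=[3,-]
Step 1: ref 3 -> HIT, frames=[3,-]
Step 2: ref 4 -> FAULT, frames=[3,4]
Step 3: ref 4 -> HIT, frames=[3,4]
Step 4: ref 4 -> HIT, frames=[3,4]
Step 5: ref 4 -> HIT, frames=[3,4]
Step 6: ref 4 -> HIT, frames=[3,4]
Step 7: ref 4 -> HIT, frames=[3,4]
Step 8: ref 1 -> FAULT, evict 3, frames=[1,4]
Step 9: ref 2 -> FAULT, evict 4, frames=[1,2]
Step 10: ref 4 -> FAULT, evict 1, frames=[4,2]
Step 11: ref 2 -> HIT, frames=[4,2]
Step 12: ref 3 -> FAULT, evict 4, frames=[3,2]
At step 12: evicted page 4

Answer: 4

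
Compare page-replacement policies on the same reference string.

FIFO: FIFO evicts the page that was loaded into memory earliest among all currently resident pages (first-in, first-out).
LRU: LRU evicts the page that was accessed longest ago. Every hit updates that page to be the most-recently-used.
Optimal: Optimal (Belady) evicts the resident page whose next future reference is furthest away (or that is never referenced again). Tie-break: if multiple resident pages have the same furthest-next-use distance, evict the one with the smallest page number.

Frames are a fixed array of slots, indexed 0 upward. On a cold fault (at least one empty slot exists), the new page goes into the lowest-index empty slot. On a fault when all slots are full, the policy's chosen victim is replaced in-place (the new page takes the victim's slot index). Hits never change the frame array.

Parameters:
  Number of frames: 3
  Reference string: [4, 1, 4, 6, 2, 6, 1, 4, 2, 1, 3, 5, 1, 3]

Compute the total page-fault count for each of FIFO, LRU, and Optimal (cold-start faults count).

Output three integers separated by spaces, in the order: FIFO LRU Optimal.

Answer: 8 9 7

Derivation:
--- FIFO ---
  step 0: ref 4 -> FAULT, frames=[4,-,-] (faults so far: 1)
  step 1: ref 1 -> FAULT, frames=[4,1,-] (faults so far: 2)
  step 2: ref 4 -> HIT, frames=[4,1,-] (faults so far: 2)
  step 3: ref 6 -> FAULT, frames=[4,1,6] (faults so far: 3)
  step 4: ref 2 -> FAULT, evict 4, frames=[2,1,6] (faults so far: 4)
  step 5: ref 6 -> HIT, frames=[2,1,6] (faults so far: 4)
  step 6: ref 1 -> HIT, frames=[2,1,6] (faults so far: 4)
  step 7: ref 4 -> FAULT, evict 1, frames=[2,4,6] (faults so far: 5)
  step 8: ref 2 -> HIT, frames=[2,4,6] (faults so far: 5)
  step 9: ref 1 -> FAULT, evict 6, frames=[2,4,1] (faults so far: 6)
  step 10: ref 3 -> FAULT, evict 2, frames=[3,4,1] (faults so far: 7)
  step 11: ref 5 -> FAULT, evict 4, frames=[3,5,1] (faults so far: 8)
  step 12: ref 1 -> HIT, frames=[3,5,1] (faults so far: 8)
  step 13: ref 3 -> HIT, frames=[3,5,1] (faults so far: 8)
  FIFO total faults: 8
--- LRU ---
  step 0: ref 4 -> FAULT, frames=[4,-,-] (faults so far: 1)
  step 1: ref 1 -> FAULT, frames=[4,1,-] (faults so far: 2)
  step 2: ref 4 -> HIT, frames=[4,1,-] (faults so far: 2)
  step 3: ref 6 -> FAULT, frames=[4,1,6] (faults so far: 3)
  step 4: ref 2 -> FAULT, evict 1, frames=[4,2,6] (faults so far: 4)
  step 5: ref 6 -> HIT, frames=[4,2,6] (faults so far: 4)
  step 6: ref 1 -> FAULT, evict 4, frames=[1,2,6] (faults so far: 5)
  step 7: ref 4 -> FAULT, evict 2, frames=[1,4,6] (faults so far: 6)
  step 8: ref 2 -> FAULT, evict 6, frames=[1,4,2] (faults so far: 7)
  step 9: ref 1 -> HIT, frames=[1,4,2] (faults so far: 7)
  step 10: ref 3 -> FAULT, evict 4, frames=[1,3,2] (faults so far: 8)
  step 11: ref 5 -> FAULT, evict 2, frames=[1,3,5] (faults so far: 9)
  step 12: ref 1 -> HIT, frames=[1,3,5] (faults so far: 9)
  step 13: ref 3 -> HIT, frames=[1,3,5] (faults so far: 9)
  LRU total faults: 9
--- Optimal ---
  step 0: ref 4 -> FAULT, frames=[4,-,-] (faults so far: 1)
  step 1: ref 1 -> FAULT, frames=[4,1,-] (faults so far: 2)
  step 2: ref 4 -> HIT, frames=[4,1,-] (faults so far: 2)
  step 3: ref 6 -> FAULT, frames=[4,1,6] (faults so far: 3)
  step 4: ref 2 -> FAULT, evict 4, frames=[2,1,6] (faults so far: 4)
  step 5: ref 6 -> HIT, frames=[2,1,6] (faults so far: 4)
  step 6: ref 1 -> HIT, frames=[2,1,6] (faults so far: 4)
  step 7: ref 4 -> FAULT, evict 6, frames=[2,1,4] (faults so far: 5)
  step 8: ref 2 -> HIT, frames=[2,1,4] (faults so far: 5)
  step 9: ref 1 -> HIT, frames=[2,1,4] (faults so far: 5)
  step 10: ref 3 -> FAULT, evict 2, frames=[3,1,4] (faults so far: 6)
  step 11: ref 5 -> FAULT, evict 4, frames=[3,1,5] (faults so far: 7)
  step 12: ref 1 -> HIT, frames=[3,1,5] (faults so far: 7)
  step 13: ref 3 -> HIT, frames=[3,1,5] (faults so far: 7)
  Optimal total faults: 7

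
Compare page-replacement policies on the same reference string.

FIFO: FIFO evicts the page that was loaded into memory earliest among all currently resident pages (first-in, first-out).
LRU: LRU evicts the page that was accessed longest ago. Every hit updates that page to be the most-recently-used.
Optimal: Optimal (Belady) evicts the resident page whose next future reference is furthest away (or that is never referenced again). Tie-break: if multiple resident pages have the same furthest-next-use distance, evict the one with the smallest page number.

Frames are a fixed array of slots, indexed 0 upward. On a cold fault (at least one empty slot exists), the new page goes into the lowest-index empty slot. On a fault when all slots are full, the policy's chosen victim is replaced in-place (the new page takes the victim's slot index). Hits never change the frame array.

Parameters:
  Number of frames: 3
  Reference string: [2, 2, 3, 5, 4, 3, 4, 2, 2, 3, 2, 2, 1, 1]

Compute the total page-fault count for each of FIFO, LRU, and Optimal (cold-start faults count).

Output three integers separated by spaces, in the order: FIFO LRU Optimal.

--- FIFO ---
  step 0: ref 2 -> FAULT, frames=[2,-,-] (faults so far: 1)
  step 1: ref 2 -> HIT, frames=[2,-,-] (faults so far: 1)
  step 2: ref 3 -> FAULT, frames=[2,3,-] (faults so far: 2)
  step 3: ref 5 -> FAULT, frames=[2,3,5] (faults so far: 3)
  step 4: ref 4 -> FAULT, evict 2, frames=[4,3,5] (faults so far: 4)
  step 5: ref 3 -> HIT, frames=[4,3,5] (faults so far: 4)
  step 6: ref 4 -> HIT, frames=[4,3,5] (faults so far: 4)
  step 7: ref 2 -> FAULT, evict 3, frames=[4,2,5] (faults so far: 5)
  step 8: ref 2 -> HIT, frames=[4,2,5] (faults so far: 5)
  step 9: ref 3 -> FAULT, evict 5, frames=[4,2,3] (faults so far: 6)
  step 10: ref 2 -> HIT, frames=[4,2,3] (faults so far: 6)
  step 11: ref 2 -> HIT, frames=[4,2,3] (faults so far: 6)
  step 12: ref 1 -> FAULT, evict 4, frames=[1,2,3] (faults so far: 7)
  step 13: ref 1 -> HIT, frames=[1,2,3] (faults so far: 7)
  FIFO total faults: 7
--- LRU ---
  step 0: ref 2 -> FAULT, frames=[2,-,-] (faults so far: 1)
  step 1: ref 2 -> HIT, frames=[2,-,-] (faults so far: 1)
  step 2: ref 3 -> FAULT, frames=[2,3,-] (faults so far: 2)
  step 3: ref 5 -> FAULT, frames=[2,3,5] (faults so far: 3)
  step 4: ref 4 -> FAULT, evict 2, frames=[4,3,5] (faults so far: 4)
  step 5: ref 3 -> HIT, frames=[4,3,5] (faults so far: 4)
  step 6: ref 4 -> HIT, frames=[4,3,5] (faults so far: 4)
  step 7: ref 2 -> FAULT, evict 5, frames=[4,3,2] (faults so far: 5)
  step 8: ref 2 -> HIT, frames=[4,3,2] (faults so far: 5)
  step 9: ref 3 -> HIT, frames=[4,3,2] (faults so far: 5)
  step 10: ref 2 -> HIT, frames=[4,3,2] (faults so far: 5)
  step 11: ref 2 -> HIT, frames=[4,3,2] (faults so far: 5)
  step 12: ref 1 -> FAULT, evict 4, frames=[1,3,2] (faults so far: 6)
  step 13: ref 1 -> HIT, frames=[1,3,2] (faults so far: 6)
  LRU total faults: 6
--- Optimal ---
  step 0: ref 2 -> FAULT, frames=[2,-,-] (faults so far: 1)
  step 1: ref 2 -> HIT, frames=[2,-,-] (faults so far: 1)
  step 2: ref 3 -> FAULT, frames=[2,3,-] (faults so far: 2)
  step 3: ref 5 -> FAULT, frames=[2,3,5] (faults so far: 3)
  step 4: ref 4 -> FAULT, evict 5, frames=[2,3,4] (faults so far: 4)
  step 5: ref 3 -> HIT, frames=[2,3,4] (faults so far: 4)
  step 6: ref 4 -> HIT, frames=[2,3,4] (faults so far: 4)
  step 7: ref 2 -> HIT, frames=[2,3,4] (faults so far: 4)
  step 8: ref 2 -> HIT, frames=[2,3,4] (faults so far: 4)
  step 9: ref 3 -> HIT, frames=[2,3,4] (faults so far: 4)
  step 10: ref 2 -> HIT, frames=[2,3,4] (faults so far: 4)
  step 11: ref 2 -> HIT, frames=[2,3,4] (faults so far: 4)
  step 12: ref 1 -> FAULT, evict 2, frames=[1,3,4] (faults so far: 5)
  step 13: ref 1 -> HIT, frames=[1,3,4] (faults so far: 5)
  Optimal total faults: 5

Answer: 7 6 5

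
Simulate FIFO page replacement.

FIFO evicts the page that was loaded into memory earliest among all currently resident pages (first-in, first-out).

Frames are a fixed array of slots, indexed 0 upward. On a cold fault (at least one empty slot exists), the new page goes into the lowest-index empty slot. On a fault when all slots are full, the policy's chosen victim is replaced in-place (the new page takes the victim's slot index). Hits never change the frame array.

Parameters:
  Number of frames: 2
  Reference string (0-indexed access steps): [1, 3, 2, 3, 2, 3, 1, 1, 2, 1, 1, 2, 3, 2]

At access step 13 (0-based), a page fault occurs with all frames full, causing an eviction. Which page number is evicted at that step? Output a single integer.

Answer: 1

Derivation:
Step 0: ref 1 -> FAULT, frames=[1,-]
Step 1: ref 3 -> FAULT, frames=[1,3]
Step 2: ref 2 -> FAULT, evict 1, frames=[2,3]
Step 3: ref 3 -> HIT, frames=[2,3]
Step 4: ref 2 -> HIT, frames=[2,3]
Step 5: ref 3 -> HIT, frames=[2,3]
Step 6: ref 1 -> FAULT, evict 3, frames=[2,1]
Step 7: ref 1 -> HIT, frames=[2,1]
Step 8: ref 2 -> HIT, frames=[2,1]
Step 9: ref 1 -> HIT, frames=[2,1]
Step 10: ref 1 -> HIT, frames=[2,1]
Step 11: ref 2 -> HIT, frames=[2,1]
Step 12: ref 3 -> FAULT, evict 2, frames=[3,1]
Step 13: ref 2 -> FAULT, evict 1, frames=[3,2]
At step 13: evicted page 1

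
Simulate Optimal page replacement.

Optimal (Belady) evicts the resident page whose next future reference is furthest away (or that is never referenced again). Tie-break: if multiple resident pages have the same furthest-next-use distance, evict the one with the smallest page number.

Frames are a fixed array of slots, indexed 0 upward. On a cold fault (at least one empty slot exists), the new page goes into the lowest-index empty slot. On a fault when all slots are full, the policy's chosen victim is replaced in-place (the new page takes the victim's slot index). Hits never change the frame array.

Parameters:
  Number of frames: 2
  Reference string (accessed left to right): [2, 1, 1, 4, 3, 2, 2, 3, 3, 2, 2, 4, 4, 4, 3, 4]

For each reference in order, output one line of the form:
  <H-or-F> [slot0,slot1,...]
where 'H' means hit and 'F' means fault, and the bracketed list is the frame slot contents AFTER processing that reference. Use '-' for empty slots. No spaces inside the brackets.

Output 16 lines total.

F [2,-]
F [2,1]
H [2,1]
F [2,4]
F [2,3]
H [2,3]
H [2,3]
H [2,3]
H [2,3]
H [2,3]
H [2,3]
F [4,3]
H [4,3]
H [4,3]
H [4,3]
H [4,3]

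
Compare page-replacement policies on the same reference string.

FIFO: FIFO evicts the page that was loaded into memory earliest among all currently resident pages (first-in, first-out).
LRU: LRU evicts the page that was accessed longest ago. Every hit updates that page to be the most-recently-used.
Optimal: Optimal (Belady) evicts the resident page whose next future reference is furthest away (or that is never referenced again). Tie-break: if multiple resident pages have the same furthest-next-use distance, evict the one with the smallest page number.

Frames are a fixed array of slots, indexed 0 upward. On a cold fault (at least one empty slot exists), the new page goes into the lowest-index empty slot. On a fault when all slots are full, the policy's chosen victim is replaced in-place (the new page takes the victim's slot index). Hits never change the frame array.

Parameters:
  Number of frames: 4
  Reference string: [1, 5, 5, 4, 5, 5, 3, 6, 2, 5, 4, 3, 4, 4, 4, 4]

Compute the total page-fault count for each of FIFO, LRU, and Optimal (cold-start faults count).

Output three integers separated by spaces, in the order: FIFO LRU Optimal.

--- FIFO ---
  step 0: ref 1 -> FAULT, frames=[1,-,-,-] (faults so far: 1)
  step 1: ref 5 -> FAULT, frames=[1,5,-,-] (faults so far: 2)
  step 2: ref 5 -> HIT, frames=[1,5,-,-] (faults so far: 2)
  step 3: ref 4 -> FAULT, frames=[1,5,4,-] (faults so far: 3)
  step 4: ref 5 -> HIT, frames=[1,5,4,-] (faults so far: 3)
  step 5: ref 5 -> HIT, frames=[1,5,4,-] (faults so far: 3)
  step 6: ref 3 -> FAULT, frames=[1,5,4,3] (faults so far: 4)
  step 7: ref 6 -> FAULT, evict 1, frames=[6,5,4,3] (faults so far: 5)
  step 8: ref 2 -> FAULT, evict 5, frames=[6,2,4,3] (faults so far: 6)
  step 9: ref 5 -> FAULT, evict 4, frames=[6,2,5,3] (faults so far: 7)
  step 10: ref 4 -> FAULT, evict 3, frames=[6,2,5,4] (faults so far: 8)
  step 11: ref 3 -> FAULT, evict 6, frames=[3,2,5,4] (faults so far: 9)
  step 12: ref 4 -> HIT, frames=[3,2,5,4] (faults so far: 9)
  step 13: ref 4 -> HIT, frames=[3,2,5,4] (faults so far: 9)
  step 14: ref 4 -> HIT, frames=[3,2,5,4] (faults so far: 9)
  step 15: ref 4 -> HIT, frames=[3,2,5,4] (faults so far: 9)
  FIFO total faults: 9
--- LRU ---
  step 0: ref 1 -> FAULT, frames=[1,-,-,-] (faults so far: 1)
  step 1: ref 5 -> FAULT, frames=[1,5,-,-] (faults so far: 2)
  step 2: ref 5 -> HIT, frames=[1,5,-,-] (faults so far: 2)
  step 3: ref 4 -> FAULT, frames=[1,5,4,-] (faults so far: 3)
  step 4: ref 5 -> HIT, frames=[1,5,4,-] (faults so far: 3)
  step 5: ref 5 -> HIT, frames=[1,5,4,-] (faults so far: 3)
  step 6: ref 3 -> FAULT, frames=[1,5,4,3] (faults so far: 4)
  step 7: ref 6 -> FAULT, evict 1, frames=[6,5,4,3] (faults so far: 5)
  step 8: ref 2 -> FAULT, evict 4, frames=[6,5,2,3] (faults so far: 6)
  step 9: ref 5 -> HIT, frames=[6,5,2,3] (faults so far: 6)
  step 10: ref 4 -> FAULT, evict 3, frames=[6,5,2,4] (faults so far: 7)
  step 11: ref 3 -> FAULT, evict 6, frames=[3,5,2,4] (faults so far: 8)
  step 12: ref 4 -> HIT, frames=[3,5,2,4] (faults so far: 8)
  step 13: ref 4 -> HIT, frames=[3,5,2,4] (faults so far: 8)
  step 14: ref 4 -> HIT, frames=[3,5,2,4] (faults so far: 8)
  step 15: ref 4 -> HIT, frames=[3,5,2,4] (faults so far: 8)
  LRU total faults: 8
--- Optimal ---
  step 0: ref 1 -> FAULT, frames=[1,-,-,-] (faults so far: 1)
  step 1: ref 5 -> FAULT, frames=[1,5,-,-] (faults so far: 2)
  step 2: ref 5 -> HIT, frames=[1,5,-,-] (faults so far: 2)
  step 3: ref 4 -> FAULT, frames=[1,5,4,-] (faults so far: 3)
  step 4: ref 5 -> HIT, frames=[1,5,4,-] (faults so far: 3)
  step 5: ref 5 -> HIT, frames=[1,5,4,-] (faults so far: 3)
  step 6: ref 3 -> FAULT, frames=[1,5,4,3] (faults so far: 4)
  step 7: ref 6 -> FAULT, evict 1, frames=[6,5,4,3] (faults so far: 5)
  step 8: ref 2 -> FAULT, evict 6, frames=[2,5,4,3] (faults so far: 6)
  step 9: ref 5 -> HIT, frames=[2,5,4,3] (faults so far: 6)
  step 10: ref 4 -> HIT, frames=[2,5,4,3] (faults so far: 6)
  step 11: ref 3 -> HIT, frames=[2,5,4,3] (faults so far: 6)
  step 12: ref 4 -> HIT, frames=[2,5,4,3] (faults so far: 6)
  step 13: ref 4 -> HIT, frames=[2,5,4,3] (faults so far: 6)
  step 14: ref 4 -> HIT, frames=[2,5,4,3] (faults so far: 6)
  step 15: ref 4 -> HIT, frames=[2,5,4,3] (faults so far: 6)
  Optimal total faults: 6

Answer: 9 8 6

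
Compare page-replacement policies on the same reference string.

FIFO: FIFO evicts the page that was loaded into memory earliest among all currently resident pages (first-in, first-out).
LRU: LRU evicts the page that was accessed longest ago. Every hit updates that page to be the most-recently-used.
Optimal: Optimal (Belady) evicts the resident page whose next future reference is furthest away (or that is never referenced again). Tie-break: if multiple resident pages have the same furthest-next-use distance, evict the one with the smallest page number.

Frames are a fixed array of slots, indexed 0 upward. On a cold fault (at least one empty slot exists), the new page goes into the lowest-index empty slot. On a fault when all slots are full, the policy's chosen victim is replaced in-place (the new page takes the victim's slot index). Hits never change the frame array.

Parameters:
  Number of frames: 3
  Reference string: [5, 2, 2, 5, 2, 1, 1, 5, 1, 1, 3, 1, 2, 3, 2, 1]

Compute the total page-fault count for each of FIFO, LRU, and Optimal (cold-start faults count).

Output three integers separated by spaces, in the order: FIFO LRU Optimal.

Answer: 4 5 4

Derivation:
--- FIFO ---
  step 0: ref 5 -> FAULT, frames=[5,-,-] (faults so far: 1)
  step 1: ref 2 -> FAULT, frames=[5,2,-] (faults so far: 2)
  step 2: ref 2 -> HIT, frames=[5,2,-] (faults so far: 2)
  step 3: ref 5 -> HIT, frames=[5,2,-] (faults so far: 2)
  step 4: ref 2 -> HIT, frames=[5,2,-] (faults so far: 2)
  step 5: ref 1 -> FAULT, frames=[5,2,1] (faults so far: 3)
  step 6: ref 1 -> HIT, frames=[5,2,1] (faults so far: 3)
  step 7: ref 5 -> HIT, frames=[5,2,1] (faults so far: 3)
  step 8: ref 1 -> HIT, frames=[5,2,1] (faults so far: 3)
  step 9: ref 1 -> HIT, frames=[5,2,1] (faults so far: 3)
  step 10: ref 3 -> FAULT, evict 5, frames=[3,2,1] (faults so far: 4)
  step 11: ref 1 -> HIT, frames=[3,2,1] (faults so far: 4)
  step 12: ref 2 -> HIT, frames=[3,2,1] (faults so far: 4)
  step 13: ref 3 -> HIT, frames=[3,2,1] (faults so far: 4)
  step 14: ref 2 -> HIT, frames=[3,2,1] (faults so far: 4)
  step 15: ref 1 -> HIT, frames=[3,2,1] (faults so far: 4)
  FIFO total faults: 4
--- LRU ---
  step 0: ref 5 -> FAULT, frames=[5,-,-] (faults so far: 1)
  step 1: ref 2 -> FAULT, frames=[5,2,-] (faults so far: 2)
  step 2: ref 2 -> HIT, frames=[5,2,-] (faults so far: 2)
  step 3: ref 5 -> HIT, frames=[5,2,-] (faults so far: 2)
  step 4: ref 2 -> HIT, frames=[5,2,-] (faults so far: 2)
  step 5: ref 1 -> FAULT, frames=[5,2,1] (faults so far: 3)
  step 6: ref 1 -> HIT, frames=[5,2,1] (faults so far: 3)
  step 7: ref 5 -> HIT, frames=[5,2,1] (faults so far: 3)
  step 8: ref 1 -> HIT, frames=[5,2,1] (faults so far: 3)
  step 9: ref 1 -> HIT, frames=[5,2,1] (faults so far: 3)
  step 10: ref 3 -> FAULT, evict 2, frames=[5,3,1] (faults so far: 4)
  step 11: ref 1 -> HIT, frames=[5,3,1] (faults so far: 4)
  step 12: ref 2 -> FAULT, evict 5, frames=[2,3,1] (faults so far: 5)
  step 13: ref 3 -> HIT, frames=[2,3,1] (faults so far: 5)
  step 14: ref 2 -> HIT, frames=[2,3,1] (faults so far: 5)
  step 15: ref 1 -> HIT, frames=[2,3,1] (faults so far: 5)
  LRU total faults: 5
--- Optimal ---
  step 0: ref 5 -> FAULT, frames=[5,-,-] (faults so far: 1)
  step 1: ref 2 -> FAULT, frames=[5,2,-] (faults so far: 2)
  step 2: ref 2 -> HIT, frames=[5,2,-] (faults so far: 2)
  step 3: ref 5 -> HIT, frames=[5,2,-] (faults so far: 2)
  step 4: ref 2 -> HIT, frames=[5,2,-] (faults so far: 2)
  step 5: ref 1 -> FAULT, frames=[5,2,1] (faults so far: 3)
  step 6: ref 1 -> HIT, frames=[5,2,1] (faults so far: 3)
  step 7: ref 5 -> HIT, frames=[5,2,1] (faults so far: 3)
  step 8: ref 1 -> HIT, frames=[5,2,1] (faults so far: 3)
  step 9: ref 1 -> HIT, frames=[5,2,1] (faults so far: 3)
  step 10: ref 3 -> FAULT, evict 5, frames=[3,2,1] (faults so far: 4)
  step 11: ref 1 -> HIT, frames=[3,2,1] (faults so far: 4)
  step 12: ref 2 -> HIT, frames=[3,2,1] (faults so far: 4)
  step 13: ref 3 -> HIT, frames=[3,2,1] (faults so far: 4)
  step 14: ref 2 -> HIT, frames=[3,2,1] (faults so far: 4)
  step 15: ref 1 -> HIT, frames=[3,2,1] (faults so far: 4)
  Optimal total faults: 4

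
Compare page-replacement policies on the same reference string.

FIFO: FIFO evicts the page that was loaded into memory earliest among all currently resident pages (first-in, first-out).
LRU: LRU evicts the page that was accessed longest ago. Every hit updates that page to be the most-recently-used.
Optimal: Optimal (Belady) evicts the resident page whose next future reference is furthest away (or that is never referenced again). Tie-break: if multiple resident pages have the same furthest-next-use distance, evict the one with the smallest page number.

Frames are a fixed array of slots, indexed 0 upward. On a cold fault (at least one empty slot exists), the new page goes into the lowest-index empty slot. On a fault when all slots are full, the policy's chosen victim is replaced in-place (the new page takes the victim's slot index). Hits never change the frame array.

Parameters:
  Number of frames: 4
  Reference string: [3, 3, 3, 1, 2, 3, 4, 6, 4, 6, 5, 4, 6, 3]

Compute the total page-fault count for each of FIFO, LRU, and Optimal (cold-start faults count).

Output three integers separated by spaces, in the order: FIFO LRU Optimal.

--- FIFO ---
  step 0: ref 3 -> FAULT, frames=[3,-,-,-] (faults so far: 1)
  step 1: ref 3 -> HIT, frames=[3,-,-,-] (faults so far: 1)
  step 2: ref 3 -> HIT, frames=[3,-,-,-] (faults so far: 1)
  step 3: ref 1 -> FAULT, frames=[3,1,-,-] (faults so far: 2)
  step 4: ref 2 -> FAULT, frames=[3,1,2,-] (faults so far: 3)
  step 5: ref 3 -> HIT, frames=[3,1,2,-] (faults so far: 3)
  step 6: ref 4 -> FAULT, frames=[3,1,2,4] (faults so far: 4)
  step 7: ref 6 -> FAULT, evict 3, frames=[6,1,2,4] (faults so far: 5)
  step 8: ref 4 -> HIT, frames=[6,1,2,4] (faults so far: 5)
  step 9: ref 6 -> HIT, frames=[6,1,2,4] (faults so far: 5)
  step 10: ref 5 -> FAULT, evict 1, frames=[6,5,2,4] (faults so far: 6)
  step 11: ref 4 -> HIT, frames=[6,5,2,4] (faults so far: 6)
  step 12: ref 6 -> HIT, frames=[6,5,2,4] (faults so far: 6)
  step 13: ref 3 -> FAULT, evict 2, frames=[6,5,3,4] (faults so far: 7)
  FIFO total faults: 7
--- LRU ---
  step 0: ref 3 -> FAULT, frames=[3,-,-,-] (faults so far: 1)
  step 1: ref 3 -> HIT, frames=[3,-,-,-] (faults so far: 1)
  step 2: ref 3 -> HIT, frames=[3,-,-,-] (faults so far: 1)
  step 3: ref 1 -> FAULT, frames=[3,1,-,-] (faults so far: 2)
  step 4: ref 2 -> FAULT, frames=[3,1,2,-] (faults so far: 3)
  step 5: ref 3 -> HIT, frames=[3,1,2,-] (faults so far: 3)
  step 6: ref 4 -> FAULT, frames=[3,1,2,4] (faults so far: 4)
  step 7: ref 6 -> FAULT, evict 1, frames=[3,6,2,4] (faults so far: 5)
  step 8: ref 4 -> HIT, frames=[3,6,2,4] (faults so far: 5)
  step 9: ref 6 -> HIT, frames=[3,6,2,4] (faults so far: 5)
  step 10: ref 5 -> FAULT, evict 2, frames=[3,6,5,4] (faults so far: 6)
  step 11: ref 4 -> HIT, frames=[3,6,5,4] (faults so far: 6)
  step 12: ref 6 -> HIT, frames=[3,6,5,4] (faults so far: 6)
  step 13: ref 3 -> HIT, frames=[3,6,5,4] (faults so far: 6)
  LRU total faults: 6
--- Optimal ---
  step 0: ref 3 -> FAULT, frames=[3,-,-,-] (faults so far: 1)
  step 1: ref 3 -> HIT, frames=[3,-,-,-] (faults so far: 1)
  step 2: ref 3 -> HIT, frames=[3,-,-,-] (faults so far: 1)
  step 3: ref 1 -> FAULT, frames=[3,1,-,-] (faults so far: 2)
  step 4: ref 2 -> FAULT, frames=[3,1,2,-] (faults so far: 3)
  step 5: ref 3 -> HIT, frames=[3,1,2,-] (faults so far: 3)
  step 6: ref 4 -> FAULT, frames=[3,1,2,4] (faults so far: 4)
  step 7: ref 6 -> FAULT, evict 1, frames=[3,6,2,4] (faults so far: 5)
  step 8: ref 4 -> HIT, frames=[3,6,2,4] (faults so far: 5)
  step 9: ref 6 -> HIT, frames=[3,6,2,4] (faults so far: 5)
  step 10: ref 5 -> FAULT, evict 2, frames=[3,6,5,4] (faults so far: 6)
  step 11: ref 4 -> HIT, frames=[3,6,5,4] (faults so far: 6)
  step 12: ref 6 -> HIT, frames=[3,6,5,4] (faults so far: 6)
  step 13: ref 3 -> HIT, frames=[3,6,5,4] (faults so far: 6)
  Optimal total faults: 6

Answer: 7 6 6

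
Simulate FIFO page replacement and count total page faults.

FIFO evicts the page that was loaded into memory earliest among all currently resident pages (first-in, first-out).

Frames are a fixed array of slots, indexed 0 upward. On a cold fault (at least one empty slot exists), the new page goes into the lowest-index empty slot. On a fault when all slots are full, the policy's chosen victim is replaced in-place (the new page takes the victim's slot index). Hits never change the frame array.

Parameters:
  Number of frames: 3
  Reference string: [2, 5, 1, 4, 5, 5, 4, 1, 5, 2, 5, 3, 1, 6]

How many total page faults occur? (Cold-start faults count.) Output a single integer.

Answer: 9

Derivation:
Step 0: ref 2 → FAULT, frames=[2,-,-]
Step 1: ref 5 → FAULT, frames=[2,5,-]
Step 2: ref 1 → FAULT, frames=[2,5,1]
Step 3: ref 4 → FAULT (evict 2), frames=[4,5,1]
Step 4: ref 5 → HIT, frames=[4,5,1]
Step 5: ref 5 → HIT, frames=[4,5,1]
Step 6: ref 4 → HIT, frames=[4,5,1]
Step 7: ref 1 → HIT, frames=[4,5,1]
Step 8: ref 5 → HIT, frames=[4,5,1]
Step 9: ref 2 → FAULT (evict 5), frames=[4,2,1]
Step 10: ref 5 → FAULT (evict 1), frames=[4,2,5]
Step 11: ref 3 → FAULT (evict 4), frames=[3,2,5]
Step 12: ref 1 → FAULT (evict 2), frames=[3,1,5]
Step 13: ref 6 → FAULT (evict 5), frames=[3,1,6]
Total faults: 9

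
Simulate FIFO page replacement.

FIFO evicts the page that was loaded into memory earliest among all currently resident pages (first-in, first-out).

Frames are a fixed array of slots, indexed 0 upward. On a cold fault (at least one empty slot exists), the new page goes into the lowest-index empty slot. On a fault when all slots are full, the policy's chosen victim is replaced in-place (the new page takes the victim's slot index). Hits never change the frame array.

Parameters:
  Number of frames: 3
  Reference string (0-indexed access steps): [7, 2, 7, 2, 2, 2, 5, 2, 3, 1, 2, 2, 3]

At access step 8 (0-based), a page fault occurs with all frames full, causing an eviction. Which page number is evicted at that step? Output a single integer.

Answer: 7

Derivation:
Step 0: ref 7 -> FAULT, frames=[7,-,-]
Step 1: ref 2 -> FAULT, frames=[7,2,-]
Step 2: ref 7 -> HIT, frames=[7,2,-]
Step 3: ref 2 -> HIT, frames=[7,2,-]
Step 4: ref 2 -> HIT, frames=[7,2,-]
Step 5: ref 2 -> HIT, frames=[7,2,-]
Step 6: ref 5 -> FAULT, frames=[7,2,5]
Step 7: ref 2 -> HIT, frames=[7,2,5]
Step 8: ref 3 -> FAULT, evict 7, frames=[3,2,5]
At step 8: evicted page 7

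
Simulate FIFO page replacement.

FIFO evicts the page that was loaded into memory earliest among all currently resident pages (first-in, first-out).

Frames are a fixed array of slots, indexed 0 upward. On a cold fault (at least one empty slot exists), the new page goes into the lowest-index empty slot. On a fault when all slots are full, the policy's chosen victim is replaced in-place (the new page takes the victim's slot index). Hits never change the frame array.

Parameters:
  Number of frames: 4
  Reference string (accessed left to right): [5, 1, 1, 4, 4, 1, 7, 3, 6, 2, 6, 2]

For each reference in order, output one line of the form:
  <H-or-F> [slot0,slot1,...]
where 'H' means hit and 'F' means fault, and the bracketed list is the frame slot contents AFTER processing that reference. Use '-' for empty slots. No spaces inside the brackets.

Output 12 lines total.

F [5,-,-,-]
F [5,1,-,-]
H [5,1,-,-]
F [5,1,4,-]
H [5,1,4,-]
H [5,1,4,-]
F [5,1,4,7]
F [3,1,4,7]
F [3,6,4,7]
F [3,6,2,7]
H [3,6,2,7]
H [3,6,2,7]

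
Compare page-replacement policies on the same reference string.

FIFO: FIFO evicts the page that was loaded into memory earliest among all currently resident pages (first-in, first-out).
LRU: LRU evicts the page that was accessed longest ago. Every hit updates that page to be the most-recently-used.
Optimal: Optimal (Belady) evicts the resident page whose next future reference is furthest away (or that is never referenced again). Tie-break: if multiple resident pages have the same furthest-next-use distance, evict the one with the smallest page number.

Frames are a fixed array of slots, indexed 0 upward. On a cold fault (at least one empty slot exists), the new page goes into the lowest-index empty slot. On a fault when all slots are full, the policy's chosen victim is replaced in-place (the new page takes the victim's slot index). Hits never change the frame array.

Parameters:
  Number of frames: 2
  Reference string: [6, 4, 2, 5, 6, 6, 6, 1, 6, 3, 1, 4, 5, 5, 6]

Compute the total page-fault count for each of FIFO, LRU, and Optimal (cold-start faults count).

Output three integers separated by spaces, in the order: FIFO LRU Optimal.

Answer: 10 11 9

Derivation:
--- FIFO ---
  step 0: ref 6 -> FAULT, frames=[6,-] (faults so far: 1)
  step 1: ref 4 -> FAULT, frames=[6,4] (faults so far: 2)
  step 2: ref 2 -> FAULT, evict 6, frames=[2,4] (faults so far: 3)
  step 3: ref 5 -> FAULT, evict 4, frames=[2,5] (faults so far: 4)
  step 4: ref 6 -> FAULT, evict 2, frames=[6,5] (faults so far: 5)
  step 5: ref 6 -> HIT, frames=[6,5] (faults so far: 5)
  step 6: ref 6 -> HIT, frames=[6,5] (faults so far: 5)
  step 7: ref 1 -> FAULT, evict 5, frames=[6,1] (faults so far: 6)
  step 8: ref 6 -> HIT, frames=[6,1] (faults so far: 6)
  step 9: ref 3 -> FAULT, evict 6, frames=[3,1] (faults so far: 7)
  step 10: ref 1 -> HIT, frames=[3,1] (faults so far: 7)
  step 11: ref 4 -> FAULT, evict 1, frames=[3,4] (faults so far: 8)
  step 12: ref 5 -> FAULT, evict 3, frames=[5,4] (faults so far: 9)
  step 13: ref 5 -> HIT, frames=[5,4] (faults so far: 9)
  step 14: ref 6 -> FAULT, evict 4, frames=[5,6] (faults so far: 10)
  FIFO total faults: 10
--- LRU ---
  step 0: ref 6 -> FAULT, frames=[6,-] (faults so far: 1)
  step 1: ref 4 -> FAULT, frames=[6,4] (faults so far: 2)
  step 2: ref 2 -> FAULT, evict 6, frames=[2,4] (faults so far: 3)
  step 3: ref 5 -> FAULT, evict 4, frames=[2,5] (faults so far: 4)
  step 4: ref 6 -> FAULT, evict 2, frames=[6,5] (faults so far: 5)
  step 5: ref 6 -> HIT, frames=[6,5] (faults so far: 5)
  step 6: ref 6 -> HIT, frames=[6,5] (faults so far: 5)
  step 7: ref 1 -> FAULT, evict 5, frames=[6,1] (faults so far: 6)
  step 8: ref 6 -> HIT, frames=[6,1] (faults so far: 6)
  step 9: ref 3 -> FAULT, evict 1, frames=[6,3] (faults so far: 7)
  step 10: ref 1 -> FAULT, evict 6, frames=[1,3] (faults so far: 8)
  step 11: ref 4 -> FAULT, evict 3, frames=[1,4] (faults so far: 9)
  step 12: ref 5 -> FAULT, evict 1, frames=[5,4] (faults so far: 10)
  step 13: ref 5 -> HIT, frames=[5,4] (faults so far: 10)
  step 14: ref 6 -> FAULT, evict 4, frames=[5,6] (faults so far: 11)
  LRU total faults: 11
--- Optimal ---
  step 0: ref 6 -> FAULT, frames=[6,-] (faults so far: 1)
  step 1: ref 4 -> FAULT, frames=[6,4] (faults so far: 2)
  step 2: ref 2 -> FAULT, evict 4, frames=[6,2] (faults so far: 3)
  step 3: ref 5 -> FAULT, evict 2, frames=[6,5] (faults so far: 4)
  step 4: ref 6 -> HIT, frames=[6,5] (faults so far: 4)
  step 5: ref 6 -> HIT, frames=[6,5] (faults so far: 4)
  step 6: ref 6 -> HIT, frames=[6,5] (faults so far: 4)
  step 7: ref 1 -> FAULT, evict 5, frames=[6,1] (faults so far: 5)
  step 8: ref 6 -> HIT, frames=[6,1] (faults so far: 5)
  step 9: ref 3 -> FAULT, evict 6, frames=[3,1] (faults so far: 6)
  step 10: ref 1 -> HIT, frames=[3,1] (faults so far: 6)
  step 11: ref 4 -> FAULT, evict 1, frames=[3,4] (faults so far: 7)
  step 12: ref 5 -> FAULT, evict 3, frames=[5,4] (faults so far: 8)
  step 13: ref 5 -> HIT, frames=[5,4] (faults so far: 8)
  step 14: ref 6 -> FAULT, evict 4, frames=[5,6] (faults so far: 9)
  Optimal total faults: 9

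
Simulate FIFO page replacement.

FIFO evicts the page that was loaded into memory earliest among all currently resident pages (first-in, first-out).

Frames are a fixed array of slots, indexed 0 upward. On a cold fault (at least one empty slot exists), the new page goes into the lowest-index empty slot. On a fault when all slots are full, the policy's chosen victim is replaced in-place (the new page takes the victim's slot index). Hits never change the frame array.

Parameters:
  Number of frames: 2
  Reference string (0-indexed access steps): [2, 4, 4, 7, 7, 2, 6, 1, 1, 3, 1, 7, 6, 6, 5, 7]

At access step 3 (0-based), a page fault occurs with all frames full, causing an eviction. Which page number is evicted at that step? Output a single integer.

Answer: 2

Derivation:
Step 0: ref 2 -> FAULT, frames=[2,-]
Step 1: ref 4 -> FAULT, frames=[2,4]
Step 2: ref 4 -> HIT, frames=[2,4]
Step 3: ref 7 -> FAULT, evict 2, frames=[7,4]
At step 3: evicted page 2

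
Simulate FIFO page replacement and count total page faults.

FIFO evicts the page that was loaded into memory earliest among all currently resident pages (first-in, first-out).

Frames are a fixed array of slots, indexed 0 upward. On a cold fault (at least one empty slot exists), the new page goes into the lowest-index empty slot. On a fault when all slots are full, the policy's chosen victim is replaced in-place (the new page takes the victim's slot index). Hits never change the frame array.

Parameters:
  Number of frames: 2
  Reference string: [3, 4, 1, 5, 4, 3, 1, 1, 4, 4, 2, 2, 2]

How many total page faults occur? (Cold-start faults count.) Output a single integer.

Step 0: ref 3 → FAULT, frames=[3,-]
Step 1: ref 4 → FAULT, frames=[3,4]
Step 2: ref 1 → FAULT (evict 3), frames=[1,4]
Step 3: ref 5 → FAULT (evict 4), frames=[1,5]
Step 4: ref 4 → FAULT (evict 1), frames=[4,5]
Step 5: ref 3 → FAULT (evict 5), frames=[4,3]
Step 6: ref 1 → FAULT (evict 4), frames=[1,3]
Step 7: ref 1 → HIT, frames=[1,3]
Step 8: ref 4 → FAULT (evict 3), frames=[1,4]
Step 9: ref 4 → HIT, frames=[1,4]
Step 10: ref 2 → FAULT (evict 1), frames=[2,4]
Step 11: ref 2 → HIT, frames=[2,4]
Step 12: ref 2 → HIT, frames=[2,4]
Total faults: 9

Answer: 9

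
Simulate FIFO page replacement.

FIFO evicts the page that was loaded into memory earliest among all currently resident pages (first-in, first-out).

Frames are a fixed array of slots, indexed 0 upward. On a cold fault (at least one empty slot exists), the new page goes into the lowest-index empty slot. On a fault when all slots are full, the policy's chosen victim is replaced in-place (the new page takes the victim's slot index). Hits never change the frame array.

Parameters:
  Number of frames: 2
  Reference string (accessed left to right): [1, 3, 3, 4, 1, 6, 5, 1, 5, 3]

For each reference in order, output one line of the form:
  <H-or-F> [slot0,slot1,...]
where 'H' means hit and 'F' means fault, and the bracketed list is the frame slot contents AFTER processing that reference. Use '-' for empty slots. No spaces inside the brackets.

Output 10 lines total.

F [1,-]
F [1,3]
H [1,3]
F [4,3]
F [4,1]
F [6,1]
F [6,5]
F [1,5]
H [1,5]
F [1,3]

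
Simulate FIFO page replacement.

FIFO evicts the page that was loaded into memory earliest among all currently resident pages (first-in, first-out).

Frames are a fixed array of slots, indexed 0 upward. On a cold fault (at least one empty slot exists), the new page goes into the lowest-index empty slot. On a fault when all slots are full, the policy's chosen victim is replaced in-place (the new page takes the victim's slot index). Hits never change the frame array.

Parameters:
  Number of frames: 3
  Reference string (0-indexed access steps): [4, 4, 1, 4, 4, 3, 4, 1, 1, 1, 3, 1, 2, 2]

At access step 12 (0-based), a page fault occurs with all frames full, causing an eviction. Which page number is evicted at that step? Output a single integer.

Answer: 4

Derivation:
Step 0: ref 4 -> FAULT, frames=[4,-,-]
Step 1: ref 4 -> HIT, frames=[4,-,-]
Step 2: ref 1 -> FAULT, frames=[4,1,-]
Step 3: ref 4 -> HIT, frames=[4,1,-]
Step 4: ref 4 -> HIT, frames=[4,1,-]
Step 5: ref 3 -> FAULT, frames=[4,1,3]
Step 6: ref 4 -> HIT, frames=[4,1,3]
Step 7: ref 1 -> HIT, frames=[4,1,3]
Step 8: ref 1 -> HIT, frames=[4,1,3]
Step 9: ref 1 -> HIT, frames=[4,1,3]
Step 10: ref 3 -> HIT, frames=[4,1,3]
Step 11: ref 1 -> HIT, frames=[4,1,3]
Step 12: ref 2 -> FAULT, evict 4, frames=[2,1,3]
At step 12: evicted page 4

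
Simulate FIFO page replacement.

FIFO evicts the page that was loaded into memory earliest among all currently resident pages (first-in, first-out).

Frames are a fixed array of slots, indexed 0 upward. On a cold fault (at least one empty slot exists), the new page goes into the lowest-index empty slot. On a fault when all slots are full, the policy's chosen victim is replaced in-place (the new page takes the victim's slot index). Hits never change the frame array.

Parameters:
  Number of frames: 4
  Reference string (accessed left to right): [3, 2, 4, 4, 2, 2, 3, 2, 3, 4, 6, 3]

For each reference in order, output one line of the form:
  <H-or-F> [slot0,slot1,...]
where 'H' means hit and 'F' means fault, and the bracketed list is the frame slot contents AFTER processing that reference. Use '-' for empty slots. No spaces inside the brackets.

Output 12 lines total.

F [3,-,-,-]
F [3,2,-,-]
F [3,2,4,-]
H [3,2,4,-]
H [3,2,4,-]
H [3,2,4,-]
H [3,2,4,-]
H [3,2,4,-]
H [3,2,4,-]
H [3,2,4,-]
F [3,2,4,6]
H [3,2,4,6]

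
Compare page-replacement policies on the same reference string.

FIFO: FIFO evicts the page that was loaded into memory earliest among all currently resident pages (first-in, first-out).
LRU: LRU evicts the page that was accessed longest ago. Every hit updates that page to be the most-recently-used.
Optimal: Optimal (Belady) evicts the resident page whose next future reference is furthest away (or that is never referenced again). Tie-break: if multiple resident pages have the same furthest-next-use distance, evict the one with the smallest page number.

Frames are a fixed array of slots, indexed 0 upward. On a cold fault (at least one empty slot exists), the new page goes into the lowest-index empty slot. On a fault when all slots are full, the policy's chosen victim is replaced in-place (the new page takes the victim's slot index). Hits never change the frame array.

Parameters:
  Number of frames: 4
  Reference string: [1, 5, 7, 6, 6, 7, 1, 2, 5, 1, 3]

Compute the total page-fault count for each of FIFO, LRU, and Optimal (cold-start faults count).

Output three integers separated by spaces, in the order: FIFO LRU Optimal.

Answer: 7 7 6

Derivation:
--- FIFO ---
  step 0: ref 1 -> FAULT, frames=[1,-,-,-] (faults so far: 1)
  step 1: ref 5 -> FAULT, frames=[1,5,-,-] (faults so far: 2)
  step 2: ref 7 -> FAULT, frames=[1,5,7,-] (faults so far: 3)
  step 3: ref 6 -> FAULT, frames=[1,5,7,6] (faults so far: 4)
  step 4: ref 6 -> HIT, frames=[1,5,7,6] (faults so far: 4)
  step 5: ref 7 -> HIT, frames=[1,5,7,6] (faults so far: 4)
  step 6: ref 1 -> HIT, frames=[1,5,7,6] (faults so far: 4)
  step 7: ref 2 -> FAULT, evict 1, frames=[2,5,7,6] (faults so far: 5)
  step 8: ref 5 -> HIT, frames=[2,5,7,6] (faults so far: 5)
  step 9: ref 1 -> FAULT, evict 5, frames=[2,1,7,6] (faults so far: 6)
  step 10: ref 3 -> FAULT, evict 7, frames=[2,1,3,6] (faults so far: 7)
  FIFO total faults: 7
--- LRU ---
  step 0: ref 1 -> FAULT, frames=[1,-,-,-] (faults so far: 1)
  step 1: ref 5 -> FAULT, frames=[1,5,-,-] (faults so far: 2)
  step 2: ref 7 -> FAULT, frames=[1,5,7,-] (faults so far: 3)
  step 3: ref 6 -> FAULT, frames=[1,5,7,6] (faults so far: 4)
  step 4: ref 6 -> HIT, frames=[1,5,7,6] (faults so far: 4)
  step 5: ref 7 -> HIT, frames=[1,5,7,6] (faults so far: 4)
  step 6: ref 1 -> HIT, frames=[1,5,7,6] (faults so far: 4)
  step 7: ref 2 -> FAULT, evict 5, frames=[1,2,7,6] (faults so far: 5)
  step 8: ref 5 -> FAULT, evict 6, frames=[1,2,7,5] (faults so far: 6)
  step 9: ref 1 -> HIT, frames=[1,2,7,5] (faults so far: 6)
  step 10: ref 3 -> FAULT, evict 7, frames=[1,2,3,5] (faults so far: 7)
  LRU total faults: 7
--- Optimal ---
  step 0: ref 1 -> FAULT, frames=[1,-,-,-] (faults so far: 1)
  step 1: ref 5 -> FAULT, frames=[1,5,-,-] (faults so far: 2)
  step 2: ref 7 -> FAULT, frames=[1,5,7,-] (faults so far: 3)
  step 3: ref 6 -> FAULT, frames=[1,5,7,6] (faults so far: 4)
  step 4: ref 6 -> HIT, frames=[1,5,7,6] (faults so far: 4)
  step 5: ref 7 -> HIT, frames=[1,5,7,6] (faults so far: 4)
  step 6: ref 1 -> HIT, frames=[1,5,7,6] (faults so far: 4)
  step 7: ref 2 -> FAULT, evict 6, frames=[1,5,7,2] (faults so far: 5)
  step 8: ref 5 -> HIT, frames=[1,5,7,2] (faults so far: 5)
  step 9: ref 1 -> HIT, frames=[1,5,7,2] (faults so far: 5)
  step 10: ref 3 -> FAULT, evict 1, frames=[3,5,7,2] (faults so far: 6)
  Optimal total faults: 6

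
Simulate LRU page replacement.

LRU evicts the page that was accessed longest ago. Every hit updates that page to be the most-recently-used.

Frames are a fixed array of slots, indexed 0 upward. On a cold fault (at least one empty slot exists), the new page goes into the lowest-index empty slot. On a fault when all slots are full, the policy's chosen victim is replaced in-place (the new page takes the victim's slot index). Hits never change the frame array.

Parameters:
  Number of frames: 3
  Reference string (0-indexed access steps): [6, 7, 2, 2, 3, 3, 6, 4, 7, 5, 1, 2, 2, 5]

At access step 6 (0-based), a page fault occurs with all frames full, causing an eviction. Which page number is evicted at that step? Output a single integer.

Answer: 7

Derivation:
Step 0: ref 6 -> FAULT, frames=[6,-,-]
Step 1: ref 7 -> FAULT, frames=[6,7,-]
Step 2: ref 2 -> FAULT, frames=[6,7,2]
Step 3: ref 2 -> HIT, frames=[6,7,2]
Step 4: ref 3 -> FAULT, evict 6, frames=[3,7,2]
Step 5: ref 3 -> HIT, frames=[3,7,2]
Step 6: ref 6 -> FAULT, evict 7, frames=[3,6,2]
At step 6: evicted page 7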